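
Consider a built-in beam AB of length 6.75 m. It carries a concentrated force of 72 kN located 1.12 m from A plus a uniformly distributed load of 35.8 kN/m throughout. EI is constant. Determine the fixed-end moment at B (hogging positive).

M_B = 147.1 kN·m

Release both end moments; the primary structure is a simply-supported span AB with redundants M_A and M_B.
Simple-span end rotations at A and B under the given loads:
  at A: point load 72 at a = 1.12: Pab(L + b)/(6LEI) = 138.8/EI
  at B: point load 72 at a = 1.12: Pab(L + a)/(6LEI) = 88.22/EI
  at A: UDL 35.8: wL³/(24EI) = 458.8/EI
  at B: UDL 35.8: wL³/(24EI) = 458.8/EI
  θ_A0 = 597.5/EI,  θ_B0 = 547/EI
Flexibility coefficients: a unit moment at one end gives L/(3EI) there and L/(6EI) at the far end, so f₁₁ = f₂₂ = 2.25/EI and f₁₂ = f₂₁ = 1.125/EI.
Compatibility — zero rotation at each built-in end:
  2.25 M_A + 1.125 M_B = 597.5
  1.125 M_A + 2.25 M_B = 547
Solving the pair gives M_A = 192 kN·m and M_B = 147.1 kN·m (hogging).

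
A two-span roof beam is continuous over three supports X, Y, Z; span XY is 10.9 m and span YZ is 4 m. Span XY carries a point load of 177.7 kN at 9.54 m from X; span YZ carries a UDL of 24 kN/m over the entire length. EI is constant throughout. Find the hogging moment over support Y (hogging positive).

M_Y = 158 kN·m

Take M_Y as the redundant. Released structure: two simple spans XY and YZ with a hinge at Y.
Discontinuity in slope at Y on the released structure — sum the simple-span end rotations:
  span XY: point load 177.7 at a = 9.54: Pab(L + a)/(6LEI) = 720.6/EI
  span YZ: UDL 24: wL³/(24EI) = 64/EI
  relative rotation θ_0 = (720.6 + 64)/EI = 784.6/EI
A unit hogging moment at Y produces rotation L₁/(3EI) + L₂/(3EI) = 4.967/EI.
Slope continuity at Y: θ_0 = M_Y·4.967/EI, so M_Y = 784.6/4.967 = 158 kN·m (hogging).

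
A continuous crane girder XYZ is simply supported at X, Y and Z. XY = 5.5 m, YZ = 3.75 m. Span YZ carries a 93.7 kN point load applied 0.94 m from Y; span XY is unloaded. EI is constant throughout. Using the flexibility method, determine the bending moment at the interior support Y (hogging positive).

M_Y = 23.4 kN·m

Insert a hinge at Y; M_Y is the redundant, and each span becomes simply supported.
End slopes at the hinge Y, treating each span as simply supported:
  span YZ: point load 93.7 at a = 0.94: Pab(L + b)/(6LEI) = 72.16/EI
  relative rotation θ_0 = (0 + 72.16)/EI = 72.16/EI
A unit hogging moment at Y produces rotation L₁/(3EI) + L₂/(3EI) = 3.083/EI.
Compatibility: M_Y·(L₁+L₂)/(3EI) = θ_0, giving M_Y = 23.4 kN·m (hogging).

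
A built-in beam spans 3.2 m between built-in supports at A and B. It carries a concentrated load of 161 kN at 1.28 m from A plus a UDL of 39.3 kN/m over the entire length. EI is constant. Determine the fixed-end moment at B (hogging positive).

Release both end moments; the primary structure is a simply-supported span AB with redundants M_A and M_B.
On the primary (simply-supported) span, the end slopes from the loading are:
  at A: point load 161 at a = 1.28: Pab(L + b)/(6LEI) = 105.5/EI
  at B: point load 161 at a = 1.28: Pab(L + a)/(6LEI) = 92.32/EI
  at A: UDL 39.3: wL³/(24EI) = 53.66/EI
  at B: UDL 39.3: wL³/(24EI) = 53.66/EI
  θ_A0 = 159.2/EI,  θ_B0 = 146/EI
Flexibility coefficients: a unit moment at one end gives L/(3EI) there and L/(6EI) at the far end, so f₁₁ = f₂₂ = 1.067/EI and f₁₂ = f₂₁ = 0.5333/EI.
Compatibility — zero rotation at each built-in end:
  1.067 M_A + 0.5333 M_B = 159.2
  0.5333 M_A + 1.067 M_B = 146
Solving the pair gives M_A = 107.7 kN·m and M_B = 83 kN·m (hogging).

M_B = 83 kN·m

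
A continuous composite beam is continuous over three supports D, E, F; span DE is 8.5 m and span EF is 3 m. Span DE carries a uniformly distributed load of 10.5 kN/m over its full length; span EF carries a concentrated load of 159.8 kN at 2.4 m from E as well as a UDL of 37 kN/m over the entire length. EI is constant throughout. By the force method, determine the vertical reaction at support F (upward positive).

Insert a hinge at E; M_E is the redundant, and each span becomes simply supported.
Discontinuity in slope at E on the released structure — sum the simple-span end rotations:
  span DE: UDL 10.5: wL³/(24EI) = 268.7/EI
  span EF: point load 159.8 at a = 2.4: Pab(L + b)/(6LEI) = 46.02/EI
  span EF: UDL 37: wL³/(24EI) = 41.62/EI
  relative rotation θ_0 = (268.7 + 87.65)/EI = 356.3/EI
A unit hogging moment at E produces rotation L₁/(3EI) + L₂/(3EI) = 3.833/EI.
Compatibility: M_E·(L₁+L₂)/(3EI) = θ_0, giving M_E = 92.95 kN·m (hogging).
Span EF, ΣM about F: R_E^{EF}·3 = 262.4 + 92.95, so R_E^{EF} = 118.4 kN and R_F = 270.8 − 118.4 = 152.4 kN.

R_F = 152.4 kN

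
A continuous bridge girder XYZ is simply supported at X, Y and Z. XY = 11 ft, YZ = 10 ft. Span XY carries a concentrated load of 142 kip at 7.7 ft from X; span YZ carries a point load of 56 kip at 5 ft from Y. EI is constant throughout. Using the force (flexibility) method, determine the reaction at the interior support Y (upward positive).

R_Y = 164.8 kip

Take M_Y as the redundant. Released structure: two simple spans XY and YZ with a hinge at Y.
Discontinuity in slope at Y on the released structure — sum the simple-span end rotations:
  span XY: point load 142 at a = 7.7: Pab(L + a)/(6LEI) = 1022/EI
  span YZ: point load 56 at a = 5: Pab(L + b)/(6LEI) = 350/EI
  relative rotation θ_0 = (1022 + 350)/EI = 1372/EI
A unit hogging moment at Y produces rotation L₁/(3EI) + L₂/(3EI) = 7/EI.
Slope continuity at Y: θ_0 = M_Y·7/EI, so M_Y = 1372/7 = 196 kip·ft (hogging).
Span XY, ΣM about X with M_Y applied at Y: R_Y^{XY}·11 = 1093 + 196, so R_Y^{XY} = 117.2 kip and R_X = 142 − 117.2 = 24.78 kip.
Span YZ, ΣM about Z: R_Y^{YZ}·10 = 280 + 196, so R_Y^{YZ} = 47.6 kip and R_Z = 56 − 47.6 = 8.395 kip.
R_Y = 117.2 + 47.6 = 164.8 kip.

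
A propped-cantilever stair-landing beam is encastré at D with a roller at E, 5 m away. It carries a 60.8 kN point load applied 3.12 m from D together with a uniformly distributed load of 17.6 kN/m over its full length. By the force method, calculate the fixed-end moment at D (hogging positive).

Choose R_E as the redundant. The primary structure is the cantilever fixed at D.
Downward deflection at the released point E due to the loads:
  point load 60.8 at a = 3.12: Pa²(3L − a)/(6EI) = 1172/EI
  UDL 17.6: wL⁴/(8EI) = 1375/EI
  δ_0 = 2547/EI
Flexibility coefficient — unit upward force at E: δ_{EE} = L³/(3EI) = 41.67/EI.
Compatibility at E: δ_0 − R_E·δ_{EE} = 0, so R_E = 2547/41.67 = 61.12 kN.
Moment equilibrium about D: M_D = Σ(load moments about D) − R_E·L = 409.7 − 61.12×5 = 104.1 kN·m.

M_D = 104.1 kN·m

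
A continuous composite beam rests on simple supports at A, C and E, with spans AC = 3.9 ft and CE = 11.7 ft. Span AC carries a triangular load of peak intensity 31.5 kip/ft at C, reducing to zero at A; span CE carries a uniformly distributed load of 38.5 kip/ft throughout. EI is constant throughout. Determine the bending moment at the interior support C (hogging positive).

M_C = 502.1 kip·ft

Take M_C as the redundant. Released structure: two simple spans AC and CE with a hinge at C.
End slopes at the hinge C, treating each span as simply supported:
  span AC: triangular load, peak 31.5: w₀L³/(45EI) = 41.52/EI
  span CE: UDL 38.5: wL³/(24EI) = 2569/EI
  relative rotation θ_0 = (41.52 + 2569)/EI = 2611/EI
A unit hogging moment at C produces rotation L₁/(3EI) + L₂/(3EI) = 5.2/EI.
Compatibility: M_C·(L₁+L₂)/(3EI) = θ_0, giving M_C = 502.1 kip·ft (hogging).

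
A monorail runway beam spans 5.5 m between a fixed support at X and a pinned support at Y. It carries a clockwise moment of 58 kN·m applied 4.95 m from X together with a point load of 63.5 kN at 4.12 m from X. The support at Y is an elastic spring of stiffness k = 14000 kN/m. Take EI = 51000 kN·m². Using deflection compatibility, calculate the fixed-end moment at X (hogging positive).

M_X = 31.83 kN·m

Take the reaction at Y as the redundant and release it; the primary structure is a cantilever fixed at X.
Free-end deflection of the primary structure under the applied loading (downward +):
  clockwise couple 58 at a = 4.95: M₀a(2L − a)/(2EI) = 868.5/EI
  point load 63.5 at a = 4.12: Pa²(3L − a)/(6EI) = 2224/EI
  δ_0 = 3092/EI
Flexibility coefficient — unit upward force at Y: δ_{YY} = L³/(3EI) = 55.46/EI.
With EI = 51000 kN·m²: δ_0 = 0.060637 m and δ_{YY} = 0.001087 m/kN.
Compatibility — the spring shortens by R_Y/k under the reaction it provides: δ_0 − R_Y·δ_{YY} = R_Y/k. With 1/k = 0.000071 m/kN, R_Y = δ_0 / (δ_{YY} + 1/k) = 0.060637 / (0.001087 + 0.000071) = 52.33 kN.
Moment equilibrium about X: M_X = Σ(load moments about X) − R_Y·L = 319.6 − 52.33×5.5 = 31.83 kN·m.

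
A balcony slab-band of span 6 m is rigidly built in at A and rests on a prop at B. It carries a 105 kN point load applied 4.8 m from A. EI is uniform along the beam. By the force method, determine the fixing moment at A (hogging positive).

Take the reaction at B as the redundant and release it; the primary structure is a cantilever fixed at A.
Primary-structure tip deflection at B by superposition:
  point load 105 at a = 4.8: Pa²(3L − a)/(6EI) = 5322/EI
Tip deflection under a unit load at B: L³/(3EI) = 72/EI.
Compatibility at B: δ_0 − R_B·δ_{BB} = 0, so R_B = 5322/72 = 73.92 kN.
Moment equilibrium about A: M_A = Σ(load moments about A) − R_B·L = 504 − 73.92×6 = 60.48 kN·m.

M_A = 60.48 kN·m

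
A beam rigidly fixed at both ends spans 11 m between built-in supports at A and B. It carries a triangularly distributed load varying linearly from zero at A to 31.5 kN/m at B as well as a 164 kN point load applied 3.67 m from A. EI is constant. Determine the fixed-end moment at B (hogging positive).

Take the two fixed-end moments M_A, M_B as redundants; the released structure is the simple span AB.
On the primary (simply-supported) span, the end slopes from the loading are:
  at A: triangular load, peak 31.5: 7w₀L³/(360EI) = 815.2/EI
  at B: triangular load, peak 31.5: w₀L³/(45EI) = 931.7/EI
  at A: point load 164 at a = 3.67: Pab(L + b)/(6LEI) = 1225/EI
  at B: point load 164 at a = 3.67: Pab(L + a)/(6LEI) = 980.6/EI
  θ_A0 = 2041/EI,  θ_B0 = 1912/EI
Flexibility coefficients: a unit moment at one end gives L/(3EI) there and L/(6EI) at the far end, so f₁₁ = f₂₂ = 3.667/EI and f₁₂ = f₂₁ = 1.833/EI.
Compatibility — zero rotation at each built-in end:
  3.667 M_A + 1.833 M_B = 2041
  1.833 M_A + 3.667 M_B = 1912
Solving the pair gives M_A = 394.3 kN·m and M_B = 324.4 kN·m (hogging).

M_B = 324.4 kN·m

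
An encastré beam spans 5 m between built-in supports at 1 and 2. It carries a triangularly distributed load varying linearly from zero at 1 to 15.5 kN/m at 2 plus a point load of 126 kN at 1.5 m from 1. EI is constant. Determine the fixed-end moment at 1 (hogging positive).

Take the two fixed-end moments M_1, M_2 as redundants; the released structure is the simple span 12.
End rotations of the released simple span under the applied load (×1/EI):
  at 1: triangular load, peak 15.5: 7w₀L³/(360EI) = 37.67/EI
  at 2: triangular load, peak 15.5: w₀L³/(45EI) = 43.06/EI
  at 1: point load 126 at a = 1.5: Pab(L + b)/(6LEI) = 187.4/EI
  at 2: point load 126 at a = 1.5: Pab(L + a)/(6LEI) = 143.3/EI
  θ_10 = 225.1/EI,  θ_20 = 186.4/EI
Flexibility coefficients: a unit moment at one end gives L/(3EI) there and L/(6EI) at the far end, so f₁₁ = f₂₂ = 1.667/EI and f₁₂ = f₂₁ = 0.8333/EI.
Compatibility — zero rotation at each built-in end:
  1.667 M_1 + 0.8333 M_2 = 225.1
  0.8333 M_1 + 1.667 M_2 = 186.4
Solving the pair gives M_1 = 105.5 kN·m and M_2 = 59.06 kN·m (hogging).

M_1 = 105.5 kN·m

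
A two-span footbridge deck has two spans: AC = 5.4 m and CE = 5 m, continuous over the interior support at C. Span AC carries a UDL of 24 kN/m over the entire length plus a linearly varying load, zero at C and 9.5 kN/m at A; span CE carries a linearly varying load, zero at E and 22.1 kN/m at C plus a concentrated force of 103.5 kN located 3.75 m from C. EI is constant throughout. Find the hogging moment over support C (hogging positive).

M_C = 100.7 kN·m

Release continuity at C by inserting a hinge; the redundant is the internal moment M_C. The primary structure is two simply-supported spans AC and CE.
Discontinuity in slope at C on the released structure — sum the simple-span end rotations:
  span AC: UDL 24: wL³/(24EI) = 157.5/EI
  span AC: triangular load, peak 9.5: 7w₀L³/(360EI) = 29.09/EI
  span CE: triangular load, peak 22.1: w₀L³/(45EI) = 61.39/EI
  span CE: point load 103.5 at a = 3.75: Pab(L + b)/(6LEI) = 101.1/EI
  relative rotation θ_0 = (186.6 + 162.5)/EI = 349/EI
A unit hogging moment at C produces rotation L₁/(3EI) + L₂/(3EI) = 3.467/EI.
Compatibility: M_C·(L₁+L₂)/(3EI) = θ_0, giving M_C = 100.7 kN·m (hogging).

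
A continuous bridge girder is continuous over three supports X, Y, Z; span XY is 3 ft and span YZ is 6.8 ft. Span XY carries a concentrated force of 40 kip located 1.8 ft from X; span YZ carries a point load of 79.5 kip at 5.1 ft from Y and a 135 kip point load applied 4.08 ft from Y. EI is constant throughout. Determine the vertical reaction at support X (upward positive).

Release continuity at Y by inserting a hinge; the redundant is the internal moment M_Y. The primary structure is two simply-supported spans XY and YZ.
Rotations at Y on the released spans (each span's end-slope, ×1/EI):
  span XY: point load 40 at a = 1.8: Pab(L + a)/(6LEI) = 23.04/EI
  span YZ: point load 79.5 at a = 5.1: Pab(L + b)/(6LEI) = 143.6/EI
  span YZ: point load 135 at a = 4.08: Pab(L + b)/(6LEI) = 349.6/EI
  relative rotation θ_0 = (23.04 + 493.2)/EI = 516.2/EI
A unit hogging moment at Y produces rotation L₁/(3EI) + L₂/(3EI) = 3.267/EI.
Slope continuity at Y: θ_0 = M_Y·3.267/EI, so M_Y = 516.2/3.267 = 158 kip·ft (hogging).
Span XY, ΣM about X with M_Y applied at Y: R_Y^{XY}·3 = 72 + 158, so R_Y^{XY} = 76.67 kip and R_X = 40 − 76.67 = -36.67 kip.

R_X = -36.67 kip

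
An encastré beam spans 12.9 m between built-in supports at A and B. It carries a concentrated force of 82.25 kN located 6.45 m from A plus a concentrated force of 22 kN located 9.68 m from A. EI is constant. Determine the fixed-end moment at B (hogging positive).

M_B = 172.5 kN·m

Release both end moments; the primary structure is a simply-supported span AB with redundants M_A and M_B.
On the primary (simply-supported) span, the end slopes from the loading are:
  at A: point load 82.25 at a = 6.45: Pab(L + b)/(6LEI) = 855.5/EI
  at B: point load 82.25 at a = 6.45: Pab(L + a)/(6LEI) = 855.5/EI
  at A: point load 22 at a = 9.68: Pab(L + b)/(6LEI) = 142.8/EI
  at B: point load 22 at a = 9.68: Pab(L + a)/(6LEI) = 200/EI
  θ_A0 = 998.3/EI,  θ_B0 = 1056/EI
Flexibility coefficients: a unit moment at one end gives L/(3EI) there and L/(6EI) at the far end, so f₁₁ = f₂₂ = 4.3/EI and f₁₂ = f₂₁ = 2.15/EI.
Compatibility — zero rotation at each built-in end:
  4.3 M_A + 2.15 M_B = 998.3
  2.15 M_A + 4.3 M_B = 1056
Solving the pair gives M_A = 145.9 kN·m and M_B = 172.5 kN·m (hogging).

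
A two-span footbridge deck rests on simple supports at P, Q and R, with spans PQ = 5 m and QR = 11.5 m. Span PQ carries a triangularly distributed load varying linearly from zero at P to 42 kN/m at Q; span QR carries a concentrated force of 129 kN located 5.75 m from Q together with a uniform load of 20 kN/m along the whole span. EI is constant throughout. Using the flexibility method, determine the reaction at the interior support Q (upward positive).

Insert a hinge at Q; M_Q is the redundant, and each span becomes simply supported.
Rotations at Q on the released spans (each span's end-slope, ×1/EI):
  span PQ: triangular load, peak 42: w₀L³/(45EI) = 116.7/EI
  span QR: point load 129 at a = 5.75: Pab(L + b)/(6LEI) = 1066/EI
  span QR: UDL 20: wL³/(24EI) = 1267/EI
  relative rotation θ_0 = (116.7 + 2334)/EI = 2450/EI
A unit hogging moment at Q produces rotation L₁/(3EI) + L₂/(3EI) = 5.5/EI.
Compatibility: M_Q·(L₁+L₂)/(3EI) = θ_0, giving M_Q = 445.5 kN·m (hogging).
Span PQ, ΣM about P with M_Q applied at Q: R_Q^{PQ}·5 = 350 + 445.5, so R_Q^{PQ} = 159.1 kN and R_P = 105 − 159.1 = -54.1 kN.
Span QR, ΣM about R: R_Q^{QR}·11.5 = 2064 + 445.5, so R_Q^{QR} = 218.2 kN and R_R = 359 − 218.2 = 140.8 kN.
R_Q = 159.1 + 218.2 = 377.3 kN.

R_Q = 377.3 kN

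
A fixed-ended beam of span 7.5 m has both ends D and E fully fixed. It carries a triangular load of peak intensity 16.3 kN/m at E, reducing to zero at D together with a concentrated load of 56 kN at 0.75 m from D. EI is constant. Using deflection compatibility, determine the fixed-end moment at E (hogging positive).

M_E = 49.62 kN·m

Take the two fixed-end moments M_D, M_E as redundants; the released structure is the simple span DE.
Simple-span end rotations at D and E under the given loads:
  at D: triangular load, peak 16.3: 7w₀L³/(360EI) = 133.7/EI
  at E: triangular load, peak 16.3: w₀L³/(45EI) = 152.8/EI
  at D: point load 56 at a = 0.75: Pab(L + b)/(6LEI) = 89.78/EI
  at E: point load 56 at a = 0.75: Pab(L + a)/(6LEI) = 51.98/EI
  θ_D0 = 223.5/EI,  θ_E0 = 204.8/EI
Flexibility coefficients: a unit moment at one end gives L/(3EI) there and L/(6EI) at the far end, so f₁₁ = f₂₂ = 2.5/EI and f₁₂ = f₂₁ = 1.25/EI.
Compatibility — zero rotation at each built-in end:
  2.5 M_D + 1.25 M_E = 223.5
  1.25 M_D + 2.5 M_E = 204.8
Solving the pair gives M_D = 64.58 kN·m and M_E = 49.62 kN·m (hogging).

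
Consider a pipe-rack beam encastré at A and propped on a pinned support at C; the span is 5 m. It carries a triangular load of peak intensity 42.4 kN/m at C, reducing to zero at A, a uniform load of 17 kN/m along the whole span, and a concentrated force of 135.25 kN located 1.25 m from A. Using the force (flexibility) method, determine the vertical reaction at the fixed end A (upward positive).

R_A = 224.5 kN

Release the roller at C. Primary structure: cantilever fixed at A.
Primary-structure tip deflection at C by superposition:
  triangular load, peak 42.4 at the free end: 11w₀L⁴/(120EI) = 2429/EI
  UDL 17: wL⁴/(8EI) = 1328/EI
  point load 135.25 at a = 1.25: Pa²(3L − a)/(6EI) = 484.3/EI
  δ_0 = 4242/EI
Flexibility coefficient — unit upward force at C: δ_{CC} = L³/(3EI) = 41.67/EI.
The prop prevents deflection at C: R_C = δ_0/δ_{CC} = 4242/41.67 = 101.8 kN.
Vertical equilibrium: R_A = ΣP − R_C = 326.2 − 101.8 = 224.5 kN.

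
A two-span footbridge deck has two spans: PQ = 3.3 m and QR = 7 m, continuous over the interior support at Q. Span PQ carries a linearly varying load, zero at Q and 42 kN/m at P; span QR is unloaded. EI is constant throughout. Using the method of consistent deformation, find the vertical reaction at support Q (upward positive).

R_Q = 26.91 kN

Insert a hinge at Q; M_Q is the redundant, and each span becomes simply supported.
Discontinuity in slope at Q on the released structure — sum the simple-span end rotations:
  span PQ: triangular load, peak 42: 7w₀L³/(360EI) = 29.35/EI
  relative rotation θ_0 = (29.35 + 0)/EI = 29.35/EI
A unit hogging moment at Q produces rotation L₁/(3EI) + L₂/(3EI) = 3.433/EI.
Slope continuity at Q: θ_0 = M_Q·3.433/EI, so M_Q = 29.35/3.433 = 8.548 kN·m (hogging).
Span PQ, ΣM about P with M_Q applied at Q: R_Q^{PQ}·3.3 = 76.23 + 8.548, so R_Q^{PQ} = 25.69 kN and R_P = 69.3 − 25.69 = 43.61 kN.
Span QR, ΣM about R: R_Q^{QR}·7 = 0 + 8.548, so R_Q^{QR} = 1.221 kN and R_R = 0 − 1.221 = -1.221 kN.
R_Q = 25.69 + 1.221 = 26.91 kN.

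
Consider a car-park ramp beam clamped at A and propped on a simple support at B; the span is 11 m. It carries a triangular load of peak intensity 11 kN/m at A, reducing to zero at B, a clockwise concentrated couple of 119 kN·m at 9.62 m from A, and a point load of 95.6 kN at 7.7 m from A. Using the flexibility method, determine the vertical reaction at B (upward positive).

R_B = 81.94 kN

Release the roller at B. Primary structure: cantilever fixed at A.
Downward deflection at the released point B due to the loads:
  triangular load, peak 11 at the fixed end: w₀L⁴/(30EI) = 5368/EI
  clockwise couple 119 at a = 9.62: M₀a(2L − a)/(2EI) = 7086/EI
  point load 95.6 at a = 7.7: Pa²(3L − a)/(6EI) = 23901/EI
  δ_0 = 36355/EI
Tip deflection under a unit load at B: L³/(3EI) = 443.7/EI.
Compatibility at B: δ_0 − R_B·δ_{BB} = 0, so R_B = 36355/443.7 = 81.94 kN.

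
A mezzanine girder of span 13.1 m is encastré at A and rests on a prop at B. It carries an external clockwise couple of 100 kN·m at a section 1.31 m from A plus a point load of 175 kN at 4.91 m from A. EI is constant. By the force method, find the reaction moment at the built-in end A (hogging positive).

Remove the prop at B; the released (primary) structure is a cantilever built in at A.
Primary-structure tip deflection at B by superposition:
  clockwise couple 100 at a = 1.31: M₀a(2L − a)/(2EI) = 1630/EI
  point load 175 at a = 4.91: Pa²(3L − a)/(6EI) = 24181/EI
  δ_0 = 25812/EI
Tip deflection under a unit load at B: L³/(3EI) = 749.4/EI.
Compatibility at B: δ_0 − R_B·δ_{BB} = 0, so R_B = 25812/749.4 = 34.44 kN.
Moment equilibrium about A: M_A = Σ(load moments about A) − R_B·L = 959.2 − 34.44×13.1 = 508 kN·m.

M_A = 508 kN·m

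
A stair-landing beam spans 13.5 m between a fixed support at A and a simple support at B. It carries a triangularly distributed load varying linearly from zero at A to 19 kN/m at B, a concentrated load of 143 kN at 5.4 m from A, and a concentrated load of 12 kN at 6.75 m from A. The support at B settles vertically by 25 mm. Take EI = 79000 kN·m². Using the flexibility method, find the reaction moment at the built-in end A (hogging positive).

Choose R_B as the redundant. The primary structure is the cantilever fixed at A.
Free-end deflection of the primary structure under the applied loading (downward +):
  triangular load, peak 19 at the free end: 11w₀L⁴/(120EI) = 57850/EI
  point load 143 at a = 5.4: Pa²(3L − a)/(6EI) = 24394/EI
  point load 12 at a = 6.75: Pa²(3L − a)/(6EI) = 3075/EI
  δ_0 = 85319/EI
Tip deflection under a unit load at B: L³/(3EI) = 820.1/EI.
With EI = 79000 kN·m²: δ_0 = 1.08 m and δ_{BB} = 0.010381 m/kN.
Compatibility — the beam at B must follow the support down by 0.025 m: δ_0 − R_B·δ_{BB} = 0.025, so R_B = (1.08 − 0.025)/0.010381 = 101.6 kN.
Moment equilibrium about A: M_A = Σ(load moments about A) − R_B·L = 2007 − 101.6×13.5 = 635.5 kN·m.

M_A = 635.5 kN·m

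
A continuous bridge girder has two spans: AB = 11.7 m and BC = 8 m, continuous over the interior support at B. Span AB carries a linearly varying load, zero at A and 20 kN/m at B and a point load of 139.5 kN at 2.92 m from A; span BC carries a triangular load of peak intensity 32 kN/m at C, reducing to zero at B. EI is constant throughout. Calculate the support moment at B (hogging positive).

M_B = 270.3 kN·m

Take M_B as the redundant. Released structure: two simple spans AB and BC with a hinge at B.
Discontinuity in slope at B on the released structure — sum the simple-span end rotations:
  span AB: triangular load, peak 20: w₀L³/(45EI) = 711.8/EI
  span AB: point load 139.5 at a = 2.92: Pab(L + a)/(6LEI) = 744.8/EI
  span BC: triangular load, peak 32: 7w₀L³/(360EI) = 318.6/EI
  relative rotation θ_0 = (1457 + 318.6)/EI = 1775/EI
A unit hogging moment at B produces rotation L₁/(3EI) + L₂/(3EI) = 6.567/EI.
Slope continuity at B: θ_0 = M_B·6.567/EI, so M_B = 1775/6.567 = 270.3 kN·m (hogging).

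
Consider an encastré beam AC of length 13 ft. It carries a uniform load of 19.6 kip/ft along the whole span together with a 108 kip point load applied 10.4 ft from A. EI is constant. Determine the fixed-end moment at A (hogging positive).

M_A = 321 kip·ft

Release both end moments; the primary structure is a simply-supported span AC with redundants M_A and M_C.
Simple-span end rotations at A and C under the given loads:
  at A: UDL 19.6: wL³/(24EI) = 1794/EI
  at C: UDL 19.6: wL³/(24EI) = 1794/EI
  at A: point load 108 at a = 10.4: Pab(L + b)/(6LEI) = 584.1/EI
  at C: point load 108 at a = 10.4: Pab(L + a)/(6LEI) = 876.1/EI
  θ_A0 = 2378/EI,  θ_C0 = 2670/EI
Flexibility coefficients: a unit moment at one end gives L/(3EI) there and L/(6EI) at the far end, so f₁₁ = f₂₂ = 4.333/EI and f₁₂ = f₂₁ = 2.167/EI.
Compatibility — zero rotation at each built-in end:
  4.333 M_A + 2.167 M_C = 2378
  2.167 M_A + 4.333 M_C = 2670
Solving the pair gives M_A = 321 kip·ft and M_C = 455.7 kip·ft (hogging).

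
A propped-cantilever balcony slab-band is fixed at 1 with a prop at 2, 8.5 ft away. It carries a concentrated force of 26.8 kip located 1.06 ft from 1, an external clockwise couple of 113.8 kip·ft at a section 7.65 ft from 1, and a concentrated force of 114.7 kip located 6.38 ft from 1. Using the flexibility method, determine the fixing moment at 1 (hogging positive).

Choose R_2 as the redundant. The primary structure is the cantilever fixed at 1.
Deflection at 2 on the released cantilever, summing each load's contribution:
  point load 26.8 at a = 1.06: Pa²(3L − a)/(6EI) = 122.7/EI
  clockwise couple 113.8 at a = 7.65: M₀a(2L − a)/(2EI) = 4070/EI
  point load 114.7 at a = 6.38: Pa²(3L − a)/(6EI) = 14878/EI
  δ_0 = 19070/EI
Flexibility coefficient — unit upward force at 2: δ_{22} = L³/(3EI) = 204.7/EI.
Compatibility at 2: δ_0 − R_2·δ_{22} = 0, so R_2 = 19070/204.7 = 93.16 kip.
Moment equilibrium about 1: M_1 = Σ(load moments about 1) − R_2·L = 874 − 93.16×8.5 = 82.14 kip·ft.

M_1 = 82.14 kip·ft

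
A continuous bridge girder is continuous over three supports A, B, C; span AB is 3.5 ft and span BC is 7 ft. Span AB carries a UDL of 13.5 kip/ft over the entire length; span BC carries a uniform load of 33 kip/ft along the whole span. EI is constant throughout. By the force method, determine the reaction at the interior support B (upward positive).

Insert a hinge at B; M_B is the redundant, and each span becomes simply supported.
Discontinuity in slope at B on the released structure — sum the simple-span end rotations:
  span AB: UDL 13.5: wL³/(24EI) = 24.12/EI
  span BC: UDL 33: wL³/(24EI) = 471.6/EI
  relative rotation θ_0 = (24.12 + 471.6)/EI = 495.7/EI
A unit hogging moment at B produces rotation L₁/(3EI) + L₂/(3EI) = 3.5/EI.
Slope continuity at B: θ_0 = M_B·3.5/EI, so M_B = 495.7/3.5 = 141.6 kip·ft (hogging).
Span AB, ΣM about A with M_B applied at B: R_B^{AB}·3.5 = 82.69 + 141.6, so R_B^{AB} = 64.09 kip and R_A = 47.25 − 64.09 = -16.84 kip.
Span BC, ΣM about C: R_B^{BC}·7 = 808.5 + 141.6, so R_B^{BC} = 135.7 kip and R_C = 231 − 135.7 = 95.27 kip.
R_B = 64.09 + 135.7 = 199.8 kip.

R_B = 199.8 kip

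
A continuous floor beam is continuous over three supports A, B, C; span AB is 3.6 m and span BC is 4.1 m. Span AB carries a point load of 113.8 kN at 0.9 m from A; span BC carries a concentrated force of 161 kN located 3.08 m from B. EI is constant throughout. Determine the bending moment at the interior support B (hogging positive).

Take M_B as the redundant. Released structure: two simple spans AB and BC with a hinge at B.
Discontinuity in slope at B on the released structure — sum the simple-span end rotations:
  span AB: point load 113.8 at a = 0.9: Pab(L + a)/(6LEI) = 57.61/EI
  span BC: point load 161 at a = 3.08: Pab(L + b)/(6LEI) = 105.3/EI
  relative rotation θ_0 = (57.61 + 105.3)/EI = 162.9/EI
A unit hogging moment at B produces rotation L₁/(3EI) + L₂/(3EI) = 2.567/EI.
Slope continuity at B: θ_0 = M_B·2.567/EI, so M_B = 162.9/2.567 = 63.46 kN·m (hogging).

M_B = 63.46 kN·m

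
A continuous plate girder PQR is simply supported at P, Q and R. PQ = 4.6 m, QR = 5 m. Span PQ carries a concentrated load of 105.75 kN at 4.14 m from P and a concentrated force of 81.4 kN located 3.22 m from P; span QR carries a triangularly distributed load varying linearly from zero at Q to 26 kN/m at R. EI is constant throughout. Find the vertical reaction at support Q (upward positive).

Release continuity at Q by inserting a hinge; the redundant is the internal moment M_Q. The primary structure is two simply-supported spans PQ and QR.
Discontinuity in slope at Q on the released structure — sum the simple-span end rotations:
  span PQ: point load 105.75 at a = 4.14: Pab(L + a)/(6LEI) = 63.77/EI
  span PQ: point load 81.4 at a = 3.22: Pab(L + a)/(6LEI) = 102.5/EI
  span QR: triangular load, peak 26: 7w₀L³/(360EI) = 63.19/EI
  relative rotation θ_0 = (166.3 + 63.19)/EI = 229.5/EI
A unit hogging moment at Q produces rotation L₁/(3EI) + L₂/(3EI) = 3.2/EI.
Slope continuity at Q: θ_0 = M_Q·3.2/EI, so M_Q = 229.5/3.2 = 71.7 kN·m (hogging).
Span PQ, ΣM about P with M_Q applied at Q: R_Q^{PQ}·4.6 = 699.9 + 71.7, so R_Q^{PQ} = 167.7 kN and R_P = 187.2 − 167.7 = 19.41 kN.
Span QR, ΣM about R: R_Q^{QR}·5 = 108.3 + 71.7, so R_Q^{QR} = 36.01 kN and R_R = 65 − 36.01 = 28.99 kN.
R_Q = 167.7 + 36.01 = 203.8 kN.

R_Q = 203.8 kN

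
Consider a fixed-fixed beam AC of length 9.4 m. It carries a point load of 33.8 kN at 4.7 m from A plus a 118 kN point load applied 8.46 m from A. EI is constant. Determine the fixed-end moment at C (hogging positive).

M_C = 129.6 kN·m

Release both end moments; the primary structure is a simply-supported span AC with redundants M_A and M_C.
On the primary (simply-supported) span, the end slopes from the loading are:
  at A: point load 33.8 at a = 4.7: Pab(L + b)/(6LEI) = 186.7/EI
  at C: point load 33.8 at a = 4.7: Pab(L + a)/(6LEI) = 186.7/EI
  at A: point load 118 at a = 8.46: Pab(L + b)/(6LEI) = 172/EI
  at C: point load 118 at a = 8.46: Pab(L + a)/(6LEI) = 297.2/EI
  θ_A0 = 358.7/EI,  θ_C0 = 483.8/EI
Flexibility coefficients: a unit moment at one end gives L/(3EI) there and L/(6EI) at the far end, so f₁₁ = f₂₂ = 3.133/EI and f₁₂ = f₂₁ = 1.567/EI.
Compatibility — zero rotation at each built-in end:
  3.133 M_A + 1.567 M_C = 358.7
  1.567 M_A + 3.133 M_C = 483.8
Solving the pair gives M_A = 49.7 kN·m and M_C = 129.6 kN·m (hogging).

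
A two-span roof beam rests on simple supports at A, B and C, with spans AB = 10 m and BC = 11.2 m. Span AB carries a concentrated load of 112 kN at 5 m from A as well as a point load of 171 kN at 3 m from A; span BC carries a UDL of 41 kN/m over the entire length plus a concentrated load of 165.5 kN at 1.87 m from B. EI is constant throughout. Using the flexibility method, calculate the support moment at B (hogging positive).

Insert a hinge at B; M_B is the redundant, and each span becomes simply supported.
Discontinuity in slope at B on the released structure — sum the simple-span end rotations:
  span AB: point load 112 at a = 5: Pab(L + a)/(6LEI) = 700/EI
  span AB: point load 171 at a = 3: Pab(L + a)/(6LEI) = 778/EI
  span BC: UDL 41: wL³/(24EI) = 2400/EI
  span BC: point load 165.5 at a = 1.87: Pab(L + b)/(6LEI) = 882.1/EI
  relative rotation θ_0 = (1478 + 3282)/EI = 4760/EI
A unit hogging moment at B produces rotation L₁/(3EI) + L₂/(3EI) = 7.067/EI.
Slope continuity at B: θ_0 = M_B·7.067/EI, so M_B = 4760/7.067 = 673.6 kN·m (hogging).

M_B = 673.6 kN·m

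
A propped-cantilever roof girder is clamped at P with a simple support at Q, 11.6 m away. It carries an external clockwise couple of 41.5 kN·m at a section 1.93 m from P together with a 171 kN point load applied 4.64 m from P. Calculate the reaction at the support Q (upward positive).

R_Q = 37.21 kN

Remove the prop at Q; the released (primary) structure is a cantilever built in at P.
Deflection at Q on the released cantilever, summing each load's contribution:
  clockwise couple 41.5 at a = 1.93: M₀a(2L − a)/(2EI) = 851.8/EI
  point load 171 at a = 4.64: Pa²(3L − a)/(6EI) = 18506/EI
  δ_0 = 19358/EI
Flexibility coefficient — unit upward force at Q: δ_{QQ} = L³/(3EI) = 520.3/EI.
Compatibility at Q: δ_0 − R_Q·δ_{QQ} = 0, so R_Q = 19358/520.3 = 37.21 kN.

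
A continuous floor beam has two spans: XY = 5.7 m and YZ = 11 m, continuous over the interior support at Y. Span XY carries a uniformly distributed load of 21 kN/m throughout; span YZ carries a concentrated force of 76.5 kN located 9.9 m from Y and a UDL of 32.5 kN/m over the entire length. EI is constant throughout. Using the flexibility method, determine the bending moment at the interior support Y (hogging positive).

M_Y = 380.3 kN·m

Insert a hinge at Y; M_Y is the redundant, and each span becomes simply supported.
Discontinuity in slope at Y on the released structure — sum the simple-span end rotations:
  span XY: UDL 21: wL³/(24EI) = 162/EI
  span YZ: point load 76.5 at a = 9.9: Pab(L + b)/(6LEI) = 152.7/EI
  span YZ: UDL 32.5: wL³/(24EI) = 1802/EI
  relative rotation θ_0 = (162 + 1955)/EI = 2117/EI
A unit hogging moment at Y produces rotation L₁/(3EI) + L₂/(3EI) = 5.567/EI.
Compatibility: M_Y·(L₁+L₂)/(3EI) = θ_0, giving M_Y = 380.3 kN·m (hogging).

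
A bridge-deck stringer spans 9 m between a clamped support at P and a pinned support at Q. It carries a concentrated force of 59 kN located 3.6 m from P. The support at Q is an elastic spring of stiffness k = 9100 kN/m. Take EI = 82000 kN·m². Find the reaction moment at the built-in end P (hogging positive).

Release the roller at Q. Primary structure: cantilever fixed at P.
Downward deflection at the released point Q due to the loads:
  point load 59 at a = 3.6: Pa²(3L − a)/(6EI) = 2982/EI
Flexibility coefficient — unit upward force at Q: δ_{QQ} = L³/(3EI) = 243/EI.
With EI = 82000 kN·m²: δ_0 = 0.036367 m and δ_{QQ} = 0.002963 m/kN.
Compatibility — the spring shortens by R_Q/k under the reaction it provides: δ_0 − R_Q·δ_{QQ} = R_Q/k. With 1/k = 0.00011 m/kN, R_Q = δ_0 / (δ_{QQ} + 1/k) = 0.036367 / (0.002963 + 0.00011) = 11.83 kN.
Moment equilibrium about P: M_P = Σ(load moments about P) − R_Q·L = 212.4 − 11.83×9 = 105.9 kN·m.

M_P = 105.9 kN·m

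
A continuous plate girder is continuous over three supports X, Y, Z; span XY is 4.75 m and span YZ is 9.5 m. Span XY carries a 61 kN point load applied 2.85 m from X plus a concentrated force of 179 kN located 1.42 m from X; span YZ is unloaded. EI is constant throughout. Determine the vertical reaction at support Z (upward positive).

Release continuity at Y by inserting a hinge; the redundant is the internal moment M_Y. The primary structure is two simply-supported spans XY and YZ.
Rotations at Y on the released spans (each span's end-slope, ×1/EI):
  span XY: point load 61 at a = 2.85: Pab(L + a)/(6LEI) = 88.08/EI
  span XY: point load 179 at a = 1.42: Pab(L + a)/(6LEI) = 183.2/EI
  relative rotation θ_0 = (271.3 + 0)/EI = 271.3/EI
A unit hogging moment at Y produces rotation L₁/(3EI) + L₂/(3EI) = 4.75/EI.
Slope continuity at Y: θ_0 = M_Y·4.75/EI, so M_Y = 271.3/4.75 = 57.12 kN·m (hogging).
Span YZ, ΣM about Z: R_Y^{YZ}·9.5 = 0 + 57.12, so R_Y^{YZ} = 6.013 kN and R_Z = 0 − 6.013 = -6.013 kN.

R_Z = -6.013 kN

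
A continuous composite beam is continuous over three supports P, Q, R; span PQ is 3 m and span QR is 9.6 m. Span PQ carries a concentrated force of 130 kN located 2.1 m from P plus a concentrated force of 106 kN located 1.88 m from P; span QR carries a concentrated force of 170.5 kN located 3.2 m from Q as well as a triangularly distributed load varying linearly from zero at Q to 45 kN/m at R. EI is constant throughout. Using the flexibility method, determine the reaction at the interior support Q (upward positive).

Insert a hinge at Q; M_Q is the redundant, and each span becomes simply supported.
End slopes at the hinge Q, treating each span as simply supported:
  span PQ: point load 130 at a = 2.1: Pab(L + a)/(6LEI) = 69.61/EI
  span PQ: point load 106 at a = 1.88: Pab(L + a)/(6LEI) = 60.51/EI
  span QR: point load 170.5 at a = 3.2: Pab(L + b)/(6LEI) = 970/EI
  span QR: triangular load, peak 45: 7w₀L³/(360EI) = 774.1/EI
  relative rotation θ_0 = (130.1 + 1744)/EI = 1874/EI
A unit hogging moment at Q produces rotation L₁/(3EI) + L₂/(3EI) = 4.2/EI.
Compatibility: M_Q·(L₁+L₂)/(3EI) = θ_0, giving M_Q = 446.2 kN·m (hogging).
Span PQ, ΣM about P with M_Q applied at Q: R_Q^{PQ}·3 = 472.3 + 446.2, so R_Q^{PQ} = 306.2 kN and R_P = 236 − 306.2 = -70.17 kN.
Span QR, ΣM about R: R_Q^{QR}·9.6 = 1782 + 446.2, so R_Q^{QR} = 232.2 kN and R_R = 386.5 − 232.2 = 154.3 kN.
R_Q = 306.2 + 232.2 = 538.3 kN.

R_Q = 538.3 kN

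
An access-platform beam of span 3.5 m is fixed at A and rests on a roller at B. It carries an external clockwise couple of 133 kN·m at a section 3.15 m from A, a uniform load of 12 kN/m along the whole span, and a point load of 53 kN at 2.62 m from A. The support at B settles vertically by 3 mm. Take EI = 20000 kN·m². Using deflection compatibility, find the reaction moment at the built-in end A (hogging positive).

Remove the prop at B; the released (primary) structure is a cantilever built in at A.
Downward deflection at the released point B due to the loads:
  clockwise couple 133 at a = 3.15: M₀a(2L − a)/(2EI) = 806.5/EI
  UDL 12: wL⁴/(8EI) = 225.1/EI
  point load 53 at a = 2.62: Pa²(3L − a)/(6EI) = 477.8/EI
  δ_0 = 1509/EI
Tip deflection under a unit load at B: L³/(3EI) = 14.29/EI.
With EI = 20000 kN·m²: δ_0 = 0.075469 m and δ_{BB} = 0.000715 m/kN.
Compatibility — the beam at B must follow the support down by 0.003 m: δ_0 − R_B·δ_{BB} = 0.003, so R_B = (0.075469 − 0.003)/0.000715 = 101.4 kN.
Moment equilibrium about A: M_A = Σ(load moments about A) − R_B·L = 345.4 − 101.4×3.5 = -9.59 kN·m.

M_A = -9.59 kN·m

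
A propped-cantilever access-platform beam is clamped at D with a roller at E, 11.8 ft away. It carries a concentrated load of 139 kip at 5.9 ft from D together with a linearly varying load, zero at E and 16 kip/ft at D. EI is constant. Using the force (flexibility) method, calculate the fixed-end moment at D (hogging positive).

M_D = 456.1 kip·ft

Take the reaction at E as the redundant and release it; the primary structure is a cantilever fixed at D.
Deflection at E on the released cantilever, summing each load's contribution:
  point load 139 at a = 5.9: Pa²(3L − a)/(6EI) = 23790/EI
  triangular load, peak 16 at the fixed end: w₀L⁴/(30EI) = 10340/EI
  δ_0 = 34130/EI
Tip deflection under a unit load at E: L³/(3EI) = 547.7/EI.
Compatibility at E: δ_0 − R_E·δ_{EE} = 0, so R_E = 34130/547.7 = 62.32 kip.
Moment equilibrium about D: M_D = Σ(load moments about D) − R_E·L = 1191 − 62.32×11.8 = 456.1 kip·ft.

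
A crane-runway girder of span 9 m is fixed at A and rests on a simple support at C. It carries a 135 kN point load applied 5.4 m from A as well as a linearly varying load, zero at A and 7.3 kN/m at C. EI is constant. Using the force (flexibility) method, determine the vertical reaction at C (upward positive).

Release the roller at C. Primary structure: cantilever fixed at A.
Downward deflection at the released point C due to the loads:
  point load 135 at a = 5.4: Pa²(3L − a)/(6EI) = 14172/EI
  triangular load, peak 7.3 at the free end: 11w₀L⁴/(120EI) = 4390/EI
  δ_0 = 18562/EI
Flexibility coefficient — unit upward force at C: δ_{CC} = L³/(3EI) = 243/EI.
Compatibility at C: δ_0 − R_C·δ_{CC} = 0, so R_C = 18562/243 = 76.39 kN.

R_C = 76.39 kN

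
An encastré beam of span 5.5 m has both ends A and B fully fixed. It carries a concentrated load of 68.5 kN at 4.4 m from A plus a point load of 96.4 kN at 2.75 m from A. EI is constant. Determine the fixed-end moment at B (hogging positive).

M_B = 114.5 kN·m

Take the two fixed-end moments M_A, M_B as redundants; the released structure is the simple span AB.
End rotations of the released simple span under the applied load (×1/EI):
  at A: point load 68.5 at a = 4.4: Pab(L + b)/(6LEI) = 66.31/EI
  at B: point load 68.5 at a = 4.4: Pab(L + a)/(6LEI) = 99.46/EI
  at A: point load 96.4 at a = 2.75: Pab(L + b)/(6LEI) = 182.3/EI
  at B: point load 96.4 at a = 2.75: Pab(L + a)/(6LEI) = 182.3/EI
  θ_A0 = 248.6/EI,  θ_B0 = 281.7/EI
Flexibility coefficients: a unit moment at one end gives L/(3EI) there and L/(6EI) at the far end, so f₁₁ = f₂₂ = 1.833/EI and f₁₂ = f₂₁ = 0.9167/EI.
Compatibility — zero rotation at each built-in end:
  1.833 M_A + 0.9167 M_B = 248.6
  0.9167 M_A + 1.833 M_B = 281.7
Solving the pair gives M_A = 78.33 kN·m and M_B = 114.5 kN·m (hogging).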